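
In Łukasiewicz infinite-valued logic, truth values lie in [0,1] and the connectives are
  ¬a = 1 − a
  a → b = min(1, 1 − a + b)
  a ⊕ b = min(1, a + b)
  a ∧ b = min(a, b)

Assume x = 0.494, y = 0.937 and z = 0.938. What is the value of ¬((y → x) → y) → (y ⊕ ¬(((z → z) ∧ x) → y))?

1.000

y → x = min(1, 1 − 0.937 + 0.494) = min(1, 0.557) = 0.557
(y → x) → y = min(1, 1 − 0.557 + 0.937) = min(1, 1.380) = 1.000
¬((y → x) → y) = 1 − 1.000 = 0.000
z → z = min(1, 1 − 0.938 + 0.938) = min(1, 1.000) = 1.000
(z → z) ∧ x = min(1.000, 0.494) = 0.494
((z → z) ∧ x) → y = min(1, 1 − 0.494 + 0.937) = min(1, 1.443) = 1.000
¬(((z → z) ∧ x) → y) = 1 − 1.000 = 0.000
y ⊕ ¬(((z → z) ∧ x) → y) = min(1, 0.937 + 0.000) = min(1, 0.937) = 0.937
¬((y → x) → y) → (y ⊕ ¬(((z → z) ∧ x) → y)) = min(1, 1 − 0.000 + 0.937) = min(1, 1.937) = 1.000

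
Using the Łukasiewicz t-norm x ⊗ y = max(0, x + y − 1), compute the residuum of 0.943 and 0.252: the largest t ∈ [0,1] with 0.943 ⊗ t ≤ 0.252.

0.309

The residuum of the Łukasiewicz t-norm gives the supremum: min(1, 1 − 0.943 + 0.252).
1 − 0.943 + 0.252 = 0.309, so t = min(1, 0.309) = 0.309.
Check: 0.943 ⊗ 0.309 = max(0, 0.252) = 0.252 ≤ 0.252.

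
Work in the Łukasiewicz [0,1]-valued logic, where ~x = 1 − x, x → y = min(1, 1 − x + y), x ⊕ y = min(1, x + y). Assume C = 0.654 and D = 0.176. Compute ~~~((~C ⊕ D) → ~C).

0.176

~C = 1 − 0.654 = 0.346
~C ⊕ D = min(1, 0.346 + 0.176) = min(1, 0.522) = 0.522
(~C ⊕ D) → ~C = min(1, 1 − 0.522 + 0.346) = min(1, 0.824) = 0.824
~((~C ⊕ D) → ~C) = 1 − 0.824 = 0.176
~~((~C ⊕ D) → ~C) = 1 − 0.176 = 0.824
~~~((~C ⊕ D) → ~C) = 1 − 0.824 = 0.176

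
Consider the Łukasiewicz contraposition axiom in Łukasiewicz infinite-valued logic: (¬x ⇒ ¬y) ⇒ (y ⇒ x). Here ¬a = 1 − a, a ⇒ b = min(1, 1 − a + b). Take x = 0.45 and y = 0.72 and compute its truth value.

1.00

¬x = 1 − 0.45 = 0.55
¬y = 1 − 0.72 = 0.28
¬x ⇒ ¬y = min(1, 1 − 0.55 + 0.28) = min(1, 0.73) = 0.73
y ⇒ x = min(1, 1 − 0.72 + 0.45) = min(1, 0.73) = 0.73
(¬x ⇒ ¬y) ⇒ (y ⇒ x) = min(1, 1 − 0.73 + 0.73) = min(1, 1.00) = 1.00
(As expected: an axiom of Ł∞, always 1.)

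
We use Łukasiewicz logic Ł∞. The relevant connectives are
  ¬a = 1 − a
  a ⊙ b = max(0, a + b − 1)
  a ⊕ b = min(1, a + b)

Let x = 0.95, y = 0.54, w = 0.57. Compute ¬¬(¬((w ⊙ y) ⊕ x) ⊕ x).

0.95

w ⊙ y = max(0, 0.57 + 0.54 − 1) = max(0, 0.11) = 0.11
(w ⊙ y) ⊕ x = min(1, 0.11 + 0.95) = min(1, 1.06) = 1.00
¬((w ⊙ y) ⊕ x) = 1 − 1.00 = 0.00
¬((w ⊙ y) ⊕ x) ⊕ x = min(1, 0.00 + 0.95) = min(1, 0.95) = 0.95
¬(¬((w ⊙ y) ⊕ x) ⊕ x) = 1 − 0.95 = 0.05
¬¬(¬((w ⊙ y) ⊕ x) ⊕ x) = 1 − 0.05 = 0.95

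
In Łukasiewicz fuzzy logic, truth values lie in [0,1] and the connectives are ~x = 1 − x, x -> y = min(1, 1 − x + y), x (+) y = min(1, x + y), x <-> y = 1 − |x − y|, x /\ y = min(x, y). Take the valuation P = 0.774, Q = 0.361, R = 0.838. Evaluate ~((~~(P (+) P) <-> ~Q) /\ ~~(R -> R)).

0.361

P (+) P = min(1, 0.774 + 0.774) = min(1, 1.548) = 1.000
~(P (+) P) = 1 − 1.000 = 0.000
~~(P (+) P) = 1 − 0.000 = 1.000
~Q = 1 − 0.361 = 0.639
~~(P (+) P) <-> ~Q = 1 − |1.000 − 0.639| = 1 − 0.361 = 0.639
R -> R = min(1, 1 − 0.838 + 0.838) = min(1, 1.000) = 1.000
~(R -> R) = 1 − 1.000 = 0.000
~~(R -> R) = 1 − 0.000 = 1.000
(~~(P (+) P) <-> ~Q) /\ ~~(R -> R) = min(0.639, 1.000) = 0.639
~((~~(P (+) P) <-> ~Q) /\ ~~(R -> R)) = 1 − 0.639 = 0.361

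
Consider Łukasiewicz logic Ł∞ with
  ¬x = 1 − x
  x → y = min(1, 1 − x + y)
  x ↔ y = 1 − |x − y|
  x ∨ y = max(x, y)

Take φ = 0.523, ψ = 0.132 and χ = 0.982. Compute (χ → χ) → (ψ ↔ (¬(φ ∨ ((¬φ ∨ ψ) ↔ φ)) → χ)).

χ → χ = min(1, 1 − 0.982 + 0.982) = min(1, 1.000) = 1.000
¬φ = 1 − 0.523 = 0.477
¬φ ∨ ψ = max(0.477, 0.132) = 0.477
(¬φ ∨ ψ) ↔ φ = 1 − |0.477 − 0.523| = 1 − 0.046 = 0.954
φ ∨ ((¬φ ∨ ψ) ↔ φ) = max(0.523, 0.954) = 0.954
¬(φ ∨ ((¬φ ∨ ψ) ↔ φ)) = 1 − 0.954 = 0.046
¬(φ ∨ ((¬φ ∨ ψ) ↔ φ)) → χ = min(1, 1 − 0.046 + 0.982) = min(1, 1.936) = 1.000
ψ ↔ (¬(φ ∨ ((¬φ ∨ ψ) ↔ φ)) → χ) = 1 − |0.132 − 1.000| = 1 − 0.868 = 0.132
(χ → χ) → (ψ ↔ (¬(φ ∨ ((¬φ ∨ ψ) ↔ φ)) → χ)) = min(1, 1 − 1.000 + 0.132) = min(1, 0.132) = 0.132

0.132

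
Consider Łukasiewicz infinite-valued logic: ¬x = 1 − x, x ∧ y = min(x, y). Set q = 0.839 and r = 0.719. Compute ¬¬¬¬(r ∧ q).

0.719

r ∧ q = min(0.719, 0.839) = 0.719
¬(r ∧ q) = 1 − 0.719 = 0.281
¬¬(r ∧ q) = 1 − 0.281 = 0.719
¬¬¬(r ∧ q) = 1 − 0.719 = 0.281
¬¬¬¬(r ∧ q) = 1 − 0.281 = 0.719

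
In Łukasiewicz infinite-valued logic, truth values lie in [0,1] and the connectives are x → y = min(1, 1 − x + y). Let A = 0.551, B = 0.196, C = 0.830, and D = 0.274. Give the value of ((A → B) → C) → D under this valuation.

0.274

A → B = min(1, 1 − 0.551 + 0.196) = min(1, 0.645) = 0.645
(A → B) → C = min(1, 1 − 0.645 + 0.830) = min(1, 1.185) = 1.000
((A → B) → C) → D = min(1, 1 − 1.000 + 0.274) = min(1, 0.274) = 0.274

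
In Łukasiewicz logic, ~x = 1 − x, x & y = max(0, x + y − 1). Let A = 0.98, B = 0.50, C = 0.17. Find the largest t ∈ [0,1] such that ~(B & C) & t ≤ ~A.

0.02

B & C = max(0, 0.50 + 0.17 − 1) = max(0, -0.33) = 0.00
~(B & C) = 1 − 0.00 = 1.00
So the left factor is ~(B & C) = 1.00.
~A = 1 − 0.98 = 0.02
So the right-hand bound is ~A = 0.02.
The residuum of the Łukasiewicz t-norm gives the supremum: min(1, 1 − 1.00 + 0.02).
1 − 1.00 + 0.02 = 0.02, so t = min(1, 0.02) = 0.02.
Check: 1.00 & 0.02 = max(0, 0.02) = 0.02 ≤ 0.02.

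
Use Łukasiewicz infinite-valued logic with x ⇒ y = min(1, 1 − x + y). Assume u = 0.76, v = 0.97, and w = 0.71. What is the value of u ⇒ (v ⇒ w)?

v ⇒ w = min(1, 1 − 0.97 + 0.71) = min(1, 0.74) = 0.74
u ⇒ (v ⇒ w) = min(1, 1 − 0.76 + 0.74) = min(1, 0.98) = 0.98

0.98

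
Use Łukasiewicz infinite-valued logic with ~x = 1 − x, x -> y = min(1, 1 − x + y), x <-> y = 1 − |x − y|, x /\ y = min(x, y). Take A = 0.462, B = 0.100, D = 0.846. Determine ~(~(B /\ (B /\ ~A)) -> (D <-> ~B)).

0.000

~A = 1 − 0.462 = 0.538
B /\ ~A = min(0.100, 0.538) = 0.100
B /\ (B /\ ~A) = min(0.100, 0.100) = 0.100
~(B /\ (B /\ ~A)) = 1 − 0.100 = 0.900
~B = 1 − 0.100 = 0.900
D <-> ~B = 1 − |0.846 − 0.900| = 1 − 0.054 = 0.946
~(B /\ (B /\ ~A)) -> (D <-> ~B) = min(1, 1 − 0.900 + 0.946) = min(1, 1.046) = 1.000
~(~(B /\ (B /\ ~A)) -> (D <-> ~B)) = 1 − 1.000 = 0.000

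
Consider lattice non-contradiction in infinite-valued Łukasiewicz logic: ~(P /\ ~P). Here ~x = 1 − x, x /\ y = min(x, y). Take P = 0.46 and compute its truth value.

0.54

~P = 1 − 0.46 = 0.54
P /\ ~P = min(0.46, 0.54) = 0.46
~(P /\ ~P) = 1 − 0.46 = 0.54
(The value 0.54 < 1 shows this instance is not satisfied; not a Ł∞-tautology — its value is 1 − min(a, 1−a).)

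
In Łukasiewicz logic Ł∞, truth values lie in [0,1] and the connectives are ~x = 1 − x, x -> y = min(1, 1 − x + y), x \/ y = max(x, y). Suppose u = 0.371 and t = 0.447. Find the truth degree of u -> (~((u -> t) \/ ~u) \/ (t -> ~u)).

1.000

u -> t = min(1, 1 − 0.371 + 0.447) = min(1, 1.076) = 1.000
~u = 1 − 0.371 = 0.629
(u -> t) \/ ~u = max(1.000, 0.629) = 1.000
~((u -> t) \/ ~u) = 1 − 1.000 = 0.000
t -> ~u = min(1, 1 − 0.447 + 0.629) = min(1, 1.182) = 1.000
~((u -> t) \/ ~u) \/ (t -> ~u) = max(0.000, 1.000) = 1.000
u -> (~((u -> t) \/ ~u) \/ (t -> ~u)) = min(1, 1 − 0.371 + 1.000) = min(1, 1.629) = 1.000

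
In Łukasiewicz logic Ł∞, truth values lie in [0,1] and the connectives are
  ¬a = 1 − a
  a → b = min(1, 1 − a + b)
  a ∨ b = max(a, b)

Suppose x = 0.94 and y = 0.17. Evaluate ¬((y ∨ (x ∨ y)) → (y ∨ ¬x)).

x ∨ y = max(0.94, 0.17) = 0.94
y ∨ (x ∨ y) = max(0.17, 0.94) = 0.94
¬x = 1 − 0.94 = 0.06
y ∨ ¬x = max(0.17, 0.06) = 0.17
(y ∨ (x ∨ y)) → (y ∨ ¬x) = min(1, 1 − 0.94 + 0.17) = min(1, 0.23) = 0.23
¬((y ∨ (x ∨ y)) → (y ∨ ¬x)) = 1 − 0.23 = 0.77

0.77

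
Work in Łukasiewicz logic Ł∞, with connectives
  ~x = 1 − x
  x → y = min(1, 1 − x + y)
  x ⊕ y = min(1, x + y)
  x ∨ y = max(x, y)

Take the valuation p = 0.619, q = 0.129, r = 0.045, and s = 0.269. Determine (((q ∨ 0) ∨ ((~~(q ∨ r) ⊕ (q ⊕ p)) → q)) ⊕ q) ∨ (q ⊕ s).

q ∨ 0 = max(0.129, 0.000) = 0.129
q ∨ r = max(0.129, 0.045) = 0.129
~(q ∨ r) = 1 − 0.129 = 0.871
~~(q ∨ r) = 1 − 0.871 = 0.129
q ⊕ p = min(1, 0.129 + 0.619) = min(1, 0.748) = 0.748
~~(q ∨ r) ⊕ (q ⊕ p) = min(1, 0.129 + 0.748) = min(1, 0.877) = 0.877
(~~(q ∨ r) ⊕ (q ⊕ p)) → q = min(1, 1 − 0.877 + 0.129) = min(1, 0.252) = 0.252
(q ∨ 0) ∨ ((~~(q ∨ r) ⊕ (q ⊕ p)) → q) = max(0.129, 0.252) = 0.252
((q ∨ 0) ∨ ((~~(q ∨ r) ⊕ (q ⊕ p)) → q)) ⊕ q = min(1, 0.252 + 0.129) = min(1, 0.381) = 0.381
q ⊕ s = min(1, 0.129 + 0.269) = min(1, 0.398) = 0.398
(((q ∨ 0) ∨ ((~~(q ∨ r) ⊕ (q ⊕ p)) → q)) ⊕ q) ∨ (q ⊕ s) = max(0.381, 0.398) = 0.398

0.398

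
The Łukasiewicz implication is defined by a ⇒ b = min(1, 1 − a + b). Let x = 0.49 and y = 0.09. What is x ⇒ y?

0.60

x ⇒ y = min(1, 1 − 0.49 + 0.09) = min(1, 0.60) = 0.60
For comparison, the Gödel implication (1 if a ≤ b else b) would give 0.09.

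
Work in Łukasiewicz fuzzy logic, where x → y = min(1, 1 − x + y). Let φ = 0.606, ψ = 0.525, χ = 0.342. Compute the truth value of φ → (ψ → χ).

1.000

ψ → χ = min(1, 1 − 0.525 + 0.342) = min(1, 0.817) = 0.817
φ → (ψ → χ) = min(1, 1 − 0.606 + 0.817) = min(1, 1.211) = 1.000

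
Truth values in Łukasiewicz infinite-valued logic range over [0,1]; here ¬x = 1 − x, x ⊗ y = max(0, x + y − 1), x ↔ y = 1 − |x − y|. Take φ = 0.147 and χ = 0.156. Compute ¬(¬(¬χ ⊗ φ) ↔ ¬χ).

¬χ = 1 − 0.156 = 0.844
¬χ ⊗ φ = max(0, 0.844 + 0.147 − 1) = max(0, -0.009) = 0.000
¬(¬χ ⊗ φ) = 1 − 0.000 = 1.000
¬(¬χ ⊗ φ) ↔ ¬χ = 1 − |1.000 − 0.844| = 1 − 0.156 = 0.844
¬(¬(¬χ ⊗ φ) ↔ ¬χ) = 1 − 0.844 = 0.156

0.156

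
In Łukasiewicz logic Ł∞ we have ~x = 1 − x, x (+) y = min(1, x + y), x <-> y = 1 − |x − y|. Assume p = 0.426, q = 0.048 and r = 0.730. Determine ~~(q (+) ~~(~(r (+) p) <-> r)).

r (+) p = min(1, 0.730 + 0.426) = min(1, 1.156) = 1.000
~(r (+) p) = 1 − 1.000 = 0.000
~(r (+) p) <-> r = 1 − |0.000 − 0.730| = 1 − 0.730 = 0.270
~(~(r (+) p) <-> r) = 1 − 0.270 = 0.730
~~(~(r (+) p) <-> r) = 1 − 0.730 = 0.270
q (+) ~~(~(r (+) p) <-> r) = min(1, 0.048 + 0.270) = min(1, 0.318) = 0.318
~(q (+) ~~(~(r (+) p) <-> r)) = 1 − 0.318 = 0.682
~~(q (+) ~~(~(r (+) p) <-> r)) = 1 − 0.682 = 0.318

0.318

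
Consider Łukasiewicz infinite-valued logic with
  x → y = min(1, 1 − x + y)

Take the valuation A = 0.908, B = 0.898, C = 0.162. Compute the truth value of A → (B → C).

B → C = min(1, 1 − 0.898 + 0.162) = min(1, 0.264) = 0.264
A → (B → C) = min(1, 1 − 0.908 + 0.264) = min(1, 0.356) = 0.356

0.356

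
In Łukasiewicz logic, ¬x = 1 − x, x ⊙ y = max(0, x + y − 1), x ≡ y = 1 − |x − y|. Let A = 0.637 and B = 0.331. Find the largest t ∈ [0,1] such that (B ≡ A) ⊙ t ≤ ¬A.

B ≡ A = 1 − |0.331 − 0.637| = 1 − 0.306 = 0.694
So the left factor is B ≡ A = 0.694.
¬A = 1 − 0.637 = 0.363
So the right-hand bound is ¬A = 0.363.
The residuum of the Łukasiewicz t-norm gives the supremum: min(1, 1 − 0.694 + 0.363).
1 − 0.694 + 0.363 = 0.669, so t = min(1, 0.669) = 0.669.
Check: 0.694 ⊙ 0.669 = max(0, 0.363) = 0.363 ≤ 0.363.

0.669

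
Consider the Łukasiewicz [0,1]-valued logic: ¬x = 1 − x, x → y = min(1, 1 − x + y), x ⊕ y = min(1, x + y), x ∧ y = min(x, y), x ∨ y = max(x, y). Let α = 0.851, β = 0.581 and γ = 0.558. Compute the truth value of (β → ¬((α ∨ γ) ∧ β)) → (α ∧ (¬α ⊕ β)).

0.892

α ∨ γ = max(0.851, 0.558) = 0.851
(α ∨ γ) ∧ β = min(0.851, 0.581) = 0.581
¬((α ∨ γ) ∧ β) = 1 − 0.581 = 0.419
β → ¬((α ∨ γ) ∧ β) = min(1, 1 − 0.581 + 0.419) = min(1, 0.838) = 0.838
¬α = 1 − 0.851 = 0.149
¬α ⊕ β = min(1, 0.149 + 0.581) = min(1, 0.730) = 0.730
α ∧ (¬α ⊕ β) = min(0.851, 0.730) = 0.730
(β → ¬((α ∨ γ) ∧ β)) → (α ∧ (¬α ⊕ β)) = min(1, 1 − 0.838 + 0.730) = min(1, 0.892) = 0.892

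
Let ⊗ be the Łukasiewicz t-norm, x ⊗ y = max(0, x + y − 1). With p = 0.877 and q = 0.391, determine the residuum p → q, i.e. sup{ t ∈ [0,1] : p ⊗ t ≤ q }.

The residuum of the Łukasiewicz t-norm gives the supremum: min(1, 1 − 0.877 + 0.391).
1 − 0.877 + 0.391 = 0.514, so t = min(1, 0.514) = 0.514.
Check: 0.877 ⊗ 0.514 = max(0, 0.391) = 0.391 ≤ 0.391.

0.514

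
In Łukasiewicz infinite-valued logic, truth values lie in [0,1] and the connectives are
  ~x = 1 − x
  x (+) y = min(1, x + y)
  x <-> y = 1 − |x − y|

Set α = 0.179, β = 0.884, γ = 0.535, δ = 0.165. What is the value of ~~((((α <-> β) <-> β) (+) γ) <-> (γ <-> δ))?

α <-> β = 1 − |0.179 − 0.884| = 1 − 0.705 = 0.295
(α <-> β) <-> β = 1 − |0.295 − 0.884| = 1 − 0.589 = 0.411
((α <-> β) <-> β) (+) γ = min(1, 0.411 + 0.535) = min(1, 0.946) = 0.946
γ <-> δ = 1 − |0.535 − 0.165| = 1 − 0.370 = 0.630
(((α <-> β) <-> β) (+) γ) <-> (γ <-> δ) = 1 − |0.946 − 0.630| = 1 − 0.316 = 0.684
~((((α <-> β) <-> β) (+) γ) <-> (γ <-> δ)) = 1 − 0.684 = 0.316
~~((((α <-> β) <-> β) (+) γ) <-> (γ <-> δ)) = 1 − 0.316 = 0.684

0.684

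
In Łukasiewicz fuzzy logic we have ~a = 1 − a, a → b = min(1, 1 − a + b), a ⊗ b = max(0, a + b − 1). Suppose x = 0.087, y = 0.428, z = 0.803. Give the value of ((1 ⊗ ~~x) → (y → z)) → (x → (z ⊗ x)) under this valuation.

0.913

~x = 1 − 0.087 = 0.913
~~x = 1 − 0.913 = 0.087
1 ⊗ ~~x = max(0, 1.000 + 0.087 − 1) = max(0, 0.087) = 0.087
y → z = min(1, 1 − 0.428 + 0.803) = min(1, 1.375) = 1.000
(1 ⊗ ~~x) → (y → z) = min(1, 1 − 0.087 + 1.000) = min(1, 1.913) = 1.000
z ⊗ x = max(0, 0.803 + 0.087 − 1) = max(0, -0.110) = 0.000
x → (z ⊗ x) = min(1, 1 − 0.087 + 0.000) = min(1, 0.913) = 0.913
((1 ⊗ ~~x) → (y → z)) → (x → (z ⊗ x)) = min(1, 1 − 1.000 + 0.913) = min(1, 0.913) = 0.913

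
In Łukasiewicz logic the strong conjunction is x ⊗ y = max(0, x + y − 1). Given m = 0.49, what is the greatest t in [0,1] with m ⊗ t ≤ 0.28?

0.79

The residuum of the Łukasiewicz t-norm gives the supremum: min(1, 1 − 0.49 + 0.28).
1 − 0.49 + 0.28 = 0.79, so t = min(1, 0.79) = 0.79.
Check: 0.49 ⊗ 0.79 = max(0, 0.28) = 0.28 ≤ 0.28.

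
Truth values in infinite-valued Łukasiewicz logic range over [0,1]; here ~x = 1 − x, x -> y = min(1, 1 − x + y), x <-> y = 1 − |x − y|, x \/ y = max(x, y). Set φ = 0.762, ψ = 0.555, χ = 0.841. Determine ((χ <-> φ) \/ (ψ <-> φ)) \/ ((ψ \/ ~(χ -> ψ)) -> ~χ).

0.921

χ <-> φ = 1 − |0.841 − 0.762| = 1 − 0.079 = 0.921
ψ <-> φ = 1 − |0.555 − 0.762| = 1 − 0.207 = 0.793
(χ <-> φ) \/ (ψ <-> φ) = max(0.921, 0.793) = 0.921
χ -> ψ = min(1, 1 − 0.841 + 0.555) = min(1, 0.714) = 0.714
~(χ -> ψ) = 1 − 0.714 = 0.286
ψ \/ ~(χ -> ψ) = max(0.555, 0.286) = 0.555
~χ = 1 − 0.841 = 0.159
(ψ \/ ~(χ -> ψ)) -> ~χ = min(1, 1 − 0.555 + 0.159) = min(1, 0.604) = 0.604
((χ <-> φ) \/ (ψ <-> φ)) \/ ((ψ \/ ~(χ -> ψ)) -> ~χ) = max(0.921, 0.604) = 0.921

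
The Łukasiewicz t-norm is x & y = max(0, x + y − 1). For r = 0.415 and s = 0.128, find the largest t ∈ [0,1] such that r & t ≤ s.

The residuum of the Łukasiewicz t-norm gives the supremum: min(1, 1 − 0.415 + 0.128).
1 − 0.415 + 0.128 = 0.713, so t = min(1, 0.713) = 0.713.
Check: 0.415 & 0.713 = max(0, 0.128) = 0.128 ≤ 0.128.

0.713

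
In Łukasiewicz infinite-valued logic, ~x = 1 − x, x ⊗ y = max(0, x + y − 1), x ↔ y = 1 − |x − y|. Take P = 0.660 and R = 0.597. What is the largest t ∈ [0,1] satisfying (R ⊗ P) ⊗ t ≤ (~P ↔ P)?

1.000

R ⊗ P = max(0, 0.597 + 0.660 − 1) = max(0, 0.257) = 0.257
So the left factor is R ⊗ P = 0.257.
~P = 1 − 0.660 = 0.340
~P ↔ P = 1 − |0.340 − 0.660| = 1 − 0.320 = 0.680
So the right-hand bound is ~P ↔ P = 0.680.
The residuum of the Łukasiewicz t-norm gives the supremum: min(1, 1 − 0.257 + 0.680).
1 − 0.257 + 0.680 = 1.423, so t = min(1, 1.423) = 1.000.
Check: 0.257 ⊗ 1.000 = max(0, 0.257) = 0.257 ≤ 0.680.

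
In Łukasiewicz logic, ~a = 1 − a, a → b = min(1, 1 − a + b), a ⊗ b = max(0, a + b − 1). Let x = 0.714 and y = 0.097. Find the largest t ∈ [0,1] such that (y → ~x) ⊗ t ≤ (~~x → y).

~x = 1 − 0.714 = 0.286
y → ~x = min(1, 1 − 0.097 + 0.286) = min(1, 1.189) = 1.000
So the left factor is y → ~x = 1.000.
~~x = 1 − 0.286 = 0.714
~~x → y = min(1, 1 − 0.714 + 0.097) = min(1, 0.383) = 0.383
So the right-hand bound is ~~x → y = 0.383.
The residuum of the Łukasiewicz t-norm gives the supremum: min(1, 1 − 1.000 + 0.383).
1 − 1.000 + 0.383 = 0.383, so t = min(1, 0.383) = 0.383.
Check: 1.000 ⊗ 0.383 = max(0, 0.383) = 0.383 ≤ 0.383.

0.383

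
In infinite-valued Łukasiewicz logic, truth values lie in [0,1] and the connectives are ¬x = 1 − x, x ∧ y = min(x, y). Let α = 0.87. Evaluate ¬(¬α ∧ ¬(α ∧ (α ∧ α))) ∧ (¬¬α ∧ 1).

0.87

¬α = 1 − 0.87 = 0.13
α ∧ α = min(0.87, 0.87) = 0.87
α ∧ (α ∧ α) = min(0.87, 0.87) = 0.87
¬(α ∧ (α ∧ α)) = 1 − 0.87 = 0.13
¬α ∧ ¬(α ∧ (α ∧ α)) = min(0.13, 0.13) = 0.13
¬(¬α ∧ ¬(α ∧ (α ∧ α))) = 1 − 0.13 = 0.87
¬¬α = 1 − 0.13 = 0.87
¬¬α ∧ 1 = min(0.87, 1.00) = 0.87
¬(¬α ∧ ¬(α ∧ (α ∧ α))) ∧ (¬¬α ∧ 1) = min(0.87, 0.87) = 0.87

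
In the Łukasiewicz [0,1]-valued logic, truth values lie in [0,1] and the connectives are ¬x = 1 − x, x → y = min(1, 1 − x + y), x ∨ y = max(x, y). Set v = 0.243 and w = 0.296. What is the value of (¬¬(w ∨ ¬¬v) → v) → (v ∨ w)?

0.349

¬v = 1 − 0.243 = 0.757
¬¬v = 1 − 0.757 = 0.243
w ∨ ¬¬v = max(0.296, 0.243) = 0.296
¬(w ∨ ¬¬v) = 1 − 0.296 = 0.704
¬¬(w ∨ ¬¬v) = 1 − 0.704 = 0.296
¬¬(w ∨ ¬¬v) → v = min(1, 1 − 0.296 + 0.243) = min(1, 0.947) = 0.947
v ∨ w = max(0.243, 0.296) = 0.296
(¬¬(w ∨ ¬¬v) → v) → (v ∨ w) = min(1, 1 − 0.947 + 0.296) = min(1, 0.349) = 0.349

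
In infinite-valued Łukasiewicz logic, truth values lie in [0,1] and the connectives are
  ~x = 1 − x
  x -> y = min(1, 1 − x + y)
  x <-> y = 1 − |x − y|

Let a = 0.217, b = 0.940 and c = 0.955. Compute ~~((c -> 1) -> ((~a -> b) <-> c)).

0.955

c -> 1 = min(1, 1 − 0.955 + 1.000) = min(1, 1.045) = 1.000
~a = 1 − 0.217 = 0.783
~a -> b = min(1, 1 − 0.783 + 0.940) = min(1, 1.157) = 1.000
(~a -> b) <-> c = 1 − |1.000 − 0.955| = 1 − 0.045 = 0.955
(c -> 1) -> ((~a -> b) <-> c) = min(1, 1 − 1.000 + 0.955) = min(1, 0.955) = 0.955
~((c -> 1) -> ((~a -> b) <-> c)) = 1 − 0.955 = 0.045
~~((c -> 1) -> ((~a -> b) <-> c)) = 1 − 0.045 = 0.955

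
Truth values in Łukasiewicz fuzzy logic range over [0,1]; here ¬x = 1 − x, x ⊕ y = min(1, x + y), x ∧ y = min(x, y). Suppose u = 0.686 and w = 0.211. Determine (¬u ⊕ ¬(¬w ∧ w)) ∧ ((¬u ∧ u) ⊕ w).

¬u = 1 − 0.686 = 0.314
¬w = 1 − 0.211 = 0.789
¬w ∧ w = min(0.789, 0.211) = 0.211
¬(¬w ∧ w) = 1 − 0.211 = 0.789
¬u ⊕ ¬(¬w ∧ w) = min(1, 0.314 + 0.789) = min(1, 1.103) = 1.000
¬u ∧ u = min(0.314, 0.686) = 0.314
(¬u ∧ u) ⊕ w = min(1, 0.314 + 0.211) = min(1, 0.525) = 0.525
(¬u ⊕ ¬(¬w ∧ w)) ∧ ((¬u ∧ u) ⊕ w) = min(1.000, 0.525) = 0.525

0.525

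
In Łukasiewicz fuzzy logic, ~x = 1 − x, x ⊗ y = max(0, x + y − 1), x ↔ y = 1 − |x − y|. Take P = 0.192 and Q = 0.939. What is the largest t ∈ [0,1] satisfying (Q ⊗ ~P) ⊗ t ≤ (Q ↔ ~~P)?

0.506

~P = 1 − 0.192 = 0.808
Q ⊗ ~P = max(0, 0.939 + 0.808 − 1) = max(0, 0.747) = 0.747
So the left factor is Q ⊗ ~P = 0.747.
~~P = 1 − 0.808 = 0.192
Q ↔ ~~P = 1 − |0.939 − 0.192| = 1 − 0.747 = 0.253
So the right-hand bound is Q ↔ ~~P = 0.253.
The residuum of the Łukasiewicz t-norm gives the supremum: min(1, 1 − 0.747 + 0.253).
1 − 0.747 + 0.253 = 0.506, so t = min(1, 0.506) = 0.506.
Check: 0.747 ⊗ 0.506 = max(0, 0.253) = 0.253 ≤ 0.253.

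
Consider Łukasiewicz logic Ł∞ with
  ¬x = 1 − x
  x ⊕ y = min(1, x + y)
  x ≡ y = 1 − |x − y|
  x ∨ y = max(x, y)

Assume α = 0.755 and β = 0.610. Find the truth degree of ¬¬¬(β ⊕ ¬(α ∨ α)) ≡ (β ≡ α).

α ∨ α = max(0.755, 0.755) = 0.755
¬(α ∨ α) = 1 − 0.755 = 0.245
β ⊕ ¬(α ∨ α) = min(1, 0.610 + 0.245) = min(1, 0.855) = 0.855
¬(β ⊕ ¬(α ∨ α)) = 1 − 0.855 = 0.145
¬¬(β ⊕ ¬(α ∨ α)) = 1 − 0.145 = 0.855
¬¬¬(β ⊕ ¬(α ∨ α)) = 1 − 0.855 = 0.145
β ≡ α = 1 − |0.610 − 0.755| = 1 − 0.145 = 0.855
¬¬¬(β ⊕ ¬(α ∨ α)) ≡ (β ≡ α) = 1 − |0.145 − 0.855| = 1 − 0.710 = 0.290

0.290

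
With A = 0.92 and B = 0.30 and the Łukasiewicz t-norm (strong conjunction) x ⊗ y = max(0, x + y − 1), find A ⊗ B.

A ⊗ B = max(0, 0.92 + 0.30 − 1) = max(0, 0.22) = 0.22
For comparison, the Gödel (minimum) t-norm min(x, y) would give 0.30.

0.22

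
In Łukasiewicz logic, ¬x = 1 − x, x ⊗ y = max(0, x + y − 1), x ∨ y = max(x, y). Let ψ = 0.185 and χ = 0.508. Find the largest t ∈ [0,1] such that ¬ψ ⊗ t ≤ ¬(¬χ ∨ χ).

0.677

¬ψ = 1 − 0.185 = 0.815
So the left factor is ¬ψ = 0.815.
¬χ = 1 − 0.508 = 0.492
¬χ ∨ χ = max(0.492, 0.508) = 0.508
¬(¬χ ∨ χ) = 1 − 0.508 = 0.492
So the right-hand bound is ¬(¬χ ∨ χ) = 0.492.
The residuum of the Łukasiewicz t-norm gives the supremum: min(1, 1 − 0.815 + 0.492).
1 − 0.815 + 0.492 = 0.677, so t = min(1, 0.677) = 0.677.
Check: 0.815 ⊗ 0.677 = max(0, 0.492) = 0.492 ≤ 0.492.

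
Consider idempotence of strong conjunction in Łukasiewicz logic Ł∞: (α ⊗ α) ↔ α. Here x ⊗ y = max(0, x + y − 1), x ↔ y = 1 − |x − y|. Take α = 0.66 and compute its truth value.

α ⊗ α = max(0, 0.66 + 0.66 − 1) = max(0, 0.32) = 0.32
(α ⊗ α) ↔ α = 1 − |0.32 − 0.66| = 1 − 0.34 = 0.66
(The value 0.66 < 1 shows this instance is not satisfied; fails in Ł∞ since a ⊗ a = max(0, 2a−1) ≠ a in general.)

0.66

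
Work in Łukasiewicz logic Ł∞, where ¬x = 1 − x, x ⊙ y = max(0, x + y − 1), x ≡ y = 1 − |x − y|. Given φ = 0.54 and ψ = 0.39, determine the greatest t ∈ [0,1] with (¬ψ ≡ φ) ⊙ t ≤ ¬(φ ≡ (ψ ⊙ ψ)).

0.61

¬ψ = 1 − 0.39 = 0.61
¬ψ ≡ φ = 1 − |0.61 − 0.54| = 1 − 0.07 = 0.93
So the left factor is ¬ψ ≡ φ = 0.93.
ψ ⊙ ψ = max(0, 0.39 + 0.39 − 1) = max(0, -0.22) = 0.00
φ ≡ (ψ ⊙ ψ) = 1 − |0.54 − 0.00| = 1 − 0.54 = 0.46
¬(φ ≡ (ψ ⊙ ψ)) = 1 − 0.46 = 0.54
So the right-hand bound is ¬(φ ≡ (ψ ⊙ ψ)) = 0.54.
The residuum of the Łukasiewicz t-norm gives the supremum: min(1, 1 − 0.93 + 0.54).
1 − 0.93 + 0.54 = 0.61, so t = min(1, 0.61) = 0.61.
Check: 0.93 ⊙ 0.61 = max(0, 0.54) = 0.54 ≤ 0.54.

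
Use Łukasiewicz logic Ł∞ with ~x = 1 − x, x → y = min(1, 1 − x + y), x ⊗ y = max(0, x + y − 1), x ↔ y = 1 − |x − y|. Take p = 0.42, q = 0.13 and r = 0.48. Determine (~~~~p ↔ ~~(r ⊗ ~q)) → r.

0.55

~p = 1 − 0.42 = 0.58
~~p = 1 − 0.58 = 0.42
~~~p = 1 − 0.42 = 0.58
~~~~p = 1 − 0.58 = 0.42
~q = 1 − 0.13 = 0.87
r ⊗ ~q = max(0, 0.48 + 0.87 − 1) = max(0, 0.35) = 0.35
~(r ⊗ ~q) = 1 − 0.35 = 0.65
~~(r ⊗ ~q) = 1 − 0.65 = 0.35
~~~~p ↔ ~~(r ⊗ ~q) = 1 − |0.42 − 0.35| = 1 − 0.07 = 0.93
(~~~~p ↔ ~~(r ⊗ ~q)) → r = min(1, 1 − 0.93 + 0.48) = min(1, 0.55) = 0.55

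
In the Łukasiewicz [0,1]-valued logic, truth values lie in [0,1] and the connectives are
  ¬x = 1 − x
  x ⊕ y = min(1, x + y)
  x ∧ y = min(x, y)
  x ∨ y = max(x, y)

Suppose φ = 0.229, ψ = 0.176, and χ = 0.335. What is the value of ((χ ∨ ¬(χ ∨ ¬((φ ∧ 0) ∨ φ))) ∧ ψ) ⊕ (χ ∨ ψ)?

0.511

φ ∧ 0 = min(0.229, 0.000) = 0.000
(φ ∧ 0) ∨ φ = max(0.000, 0.229) = 0.229
¬((φ ∧ 0) ∨ φ) = 1 − 0.229 = 0.771
χ ∨ ¬((φ ∧ 0) ∨ φ) = max(0.335, 0.771) = 0.771
¬(χ ∨ ¬((φ ∧ 0) ∨ φ)) = 1 − 0.771 = 0.229
χ ∨ ¬(χ ∨ ¬((φ ∧ 0) ∨ φ)) = max(0.335, 0.229) = 0.335
(χ ∨ ¬(χ ∨ ¬((φ ∧ 0) ∨ φ))) ∧ ψ = min(0.335, 0.176) = 0.176
χ ∨ ψ = max(0.335, 0.176) = 0.335
((χ ∨ ¬(χ ∨ ¬((φ ∧ 0) ∨ φ))) ∧ ψ) ⊕ (χ ∨ ψ) = min(1, 0.176 + 0.335) = min(1, 0.511) = 0.511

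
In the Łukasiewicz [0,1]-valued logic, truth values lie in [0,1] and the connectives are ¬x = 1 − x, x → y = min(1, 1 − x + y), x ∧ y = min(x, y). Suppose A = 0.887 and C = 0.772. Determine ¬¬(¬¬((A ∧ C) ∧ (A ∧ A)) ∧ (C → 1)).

A ∧ C = min(0.887, 0.772) = 0.772
A ∧ A = min(0.887, 0.887) = 0.887
(A ∧ C) ∧ (A ∧ A) = min(0.772, 0.887) = 0.772
¬((A ∧ C) ∧ (A ∧ A)) = 1 − 0.772 = 0.228
¬¬((A ∧ C) ∧ (A ∧ A)) = 1 − 0.228 = 0.772
C → 1 = min(1, 1 − 0.772 + 1.000) = min(1, 1.228) = 1.000
¬¬((A ∧ C) ∧ (A ∧ A)) ∧ (C → 1) = min(0.772, 1.000) = 0.772
¬(¬¬((A ∧ C) ∧ (A ∧ A)) ∧ (C → 1)) = 1 − 0.772 = 0.228
¬¬(¬¬((A ∧ C) ∧ (A ∧ A)) ∧ (C → 1)) = 1 − 0.228 = 0.772

0.772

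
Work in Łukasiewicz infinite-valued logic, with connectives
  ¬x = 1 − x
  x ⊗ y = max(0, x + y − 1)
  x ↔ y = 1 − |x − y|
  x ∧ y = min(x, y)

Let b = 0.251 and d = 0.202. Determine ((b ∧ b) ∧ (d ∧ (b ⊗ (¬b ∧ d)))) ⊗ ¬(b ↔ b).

0.000

b ∧ b = min(0.251, 0.251) = 0.251
¬b = 1 − 0.251 = 0.749
¬b ∧ d = min(0.749, 0.202) = 0.202
b ⊗ (¬b ∧ d) = max(0, 0.251 + 0.202 − 1) = max(0, -0.547) = 0.000
d ∧ (b ⊗ (¬b ∧ d)) = min(0.202, 0.000) = 0.000
(b ∧ b) ∧ (d ∧ (b ⊗ (¬b ∧ d))) = min(0.251, 0.000) = 0.000
b ↔ b = 1 − |0.251 − 0.251| = 1 − 0.000 = 1.000
¬(b ↔ b) = 1 − 1.000 = 0.000
((b ∧ b) ∧ (d ∧ (b ⊗ (¬b ∧ d)))) ⊗ ¬(b ↔ b) = max(0, 0.000 + 0.000 − 1) = max(0, -1.000) = 0.000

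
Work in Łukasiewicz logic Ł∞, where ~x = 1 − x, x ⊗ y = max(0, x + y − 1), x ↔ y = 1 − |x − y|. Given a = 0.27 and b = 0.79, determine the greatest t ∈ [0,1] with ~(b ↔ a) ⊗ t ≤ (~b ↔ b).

0.90

b ↔ a = 1 − |0.79 − 0.27| = 1 − 0.52 = 0.48
~(b ↔ a) = 1 − 0.48 = 0.52
So the left factor is ~(b ↔ a) = 0.52.
~b = 1 − 0.79 = 0.21
~b ↔ b = 1 − |0.21 − 0.79| = 1 − 0.58 = 0.42
So the right-hand bound is ~b ↔ b = 0.42.
The residuum of the Łukasiewicz t-norm gives the supremum: min(1, 1 − 0.52 + 0.42).
1 − 0.52 + 0.42 = 0.90, so t = min(1, 0.90) = 0.90.
Check: 0.52 ⊗ 0.90 = max(0, 0.42) = 0.42 ≤ 0.42.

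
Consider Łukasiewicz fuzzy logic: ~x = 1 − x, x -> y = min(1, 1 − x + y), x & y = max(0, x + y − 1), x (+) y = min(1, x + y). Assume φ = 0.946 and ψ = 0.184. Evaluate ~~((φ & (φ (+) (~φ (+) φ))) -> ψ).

~φ = 1 − 0.946 = 0.054
~φ (+) φ = min(1, 0.054 + 0.946) = min(1, 1.000) = 1.000
φ (+) (~φ (+) φ) = min(1, 0.946 + 1.000) = min(1, 1.946) = 1.000
φ & (φ (+) (~φ (+) φ)) = max(0, 0.946 + 1.000 − 1) = max(0, 0.946) = 0.946
(φ & (φ (+) (~φ (+) φ))) -> ψ = min(1, 1 − 0.946 + 0.184) = min(1, 0.238) = 0.238
~((φ & (φ (+) (~φ (+) φ))) -> ψ) = 1 − 0.238 = 0.762
~~((φ & (φ (+) (~φ (+) φ))) -> ψ) = 1 − 0.762 = 0.238

0.238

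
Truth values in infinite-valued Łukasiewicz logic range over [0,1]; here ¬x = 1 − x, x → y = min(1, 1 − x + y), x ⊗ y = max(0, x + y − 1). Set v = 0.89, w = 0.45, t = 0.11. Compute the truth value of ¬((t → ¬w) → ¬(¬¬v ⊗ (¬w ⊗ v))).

0.33

¬w = 1 − 0.45 = 0.55
t → ¬w = min(1, 1 − 0.11 + 0.55) = min(1, 1.44) = 1.00
¬v = 1 − 0.89 = 0.11
¬¬v = 1 − 0.11 = 0.89
¬w ⊗ v = max(0, 0.55 + 0.89 − 1) = max(0, 0.44) = 0.44
¬¬v ⊗ (¬w ⊗ v) = max(0, 0.89 + 0.44 − 1) = max(0, 0.33) = 0.33
¬(¬¬v ⊗ (¬w ⊗ v)) = 1 − 0.33 = 0.67
(t → ¬w) → ¬(¬¬v ⊗ (¬w ⊗ v)) = min(1, 1 − 1.00 + 0.67) = min(1, 0.67) = 0.67
¬((t → ¬w) → ¬(¬¬v ⊗ (¬w ⊗ v))) = 1 − 0.67 = 0.33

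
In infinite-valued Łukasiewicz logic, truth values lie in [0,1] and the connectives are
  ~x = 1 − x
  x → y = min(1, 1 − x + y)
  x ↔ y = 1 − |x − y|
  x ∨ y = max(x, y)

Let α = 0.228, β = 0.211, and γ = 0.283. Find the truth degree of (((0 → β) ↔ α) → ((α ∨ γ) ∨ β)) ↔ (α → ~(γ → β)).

0 → β = min(1, 1 − 0.000 + 0.211) = min(1, 1.211) = 1.000
(0 → β) ↔ α = 1 − |1.000 − 0.228| = 1 − 0.772 = 0.228
α ∨ γ = max(0.228, 0.283) = 0.283
(α ∨ γ) ∨ β = max(0.283, 0.211) = 0.283
((0 → β) ↔ α) → ((α ∨ γ) ∨ β) = min(1, 1 − 0.228 + 0.283) = min(1, 1.055) = 1.000
γ → β = min(1, 1 − 0.283 + 0.211) = min(1, 0.928) = 0.928
~(γ → β) = 1 − 0.928 = 0.072
α → ~(γ → β) = min(1, 1 − 0.228 + 0.072) = min(1, 0.844) = 0.844
(((0 → β) ↔ α) → ((α ∨ γ) ∨ β)) ↔ (α → ~(γ → β)) = 1 − |1.000 − 0.844| = 1 − 0.156 = 0.844

0.844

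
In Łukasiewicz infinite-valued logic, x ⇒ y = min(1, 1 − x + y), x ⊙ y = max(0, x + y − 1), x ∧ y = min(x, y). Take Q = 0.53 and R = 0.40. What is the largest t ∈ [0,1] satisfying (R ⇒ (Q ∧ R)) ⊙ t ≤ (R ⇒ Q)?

Q ∧ R = min(0.53, 0.40) = 0.40
R ⇒ (Q ∧ R) = min(1, 1 − 0.40 + 0.40) = min(1, 1.00) = 1.00
So the left factor is R ⇒ (Q ∧ R) = 1.00.
R ⇒ Q = min(1, 1 − 0.40 + 0.53) = min(1, 1.13) = 1.00
So the right-hand bound is R ⇒ Q = 1.00.
The residuum of the Łukasiewicz t-norm gives the supremum: min(1, 1 − 1.00 + 1.00).
1 − 1.00 + 1.00 = 1.00, so t = min(1, 1.00) = 1.00.
Check: 1.00 ⊙ 1.00 = max(0, 1.00) = 1.00 ≤ 1.00.

1.00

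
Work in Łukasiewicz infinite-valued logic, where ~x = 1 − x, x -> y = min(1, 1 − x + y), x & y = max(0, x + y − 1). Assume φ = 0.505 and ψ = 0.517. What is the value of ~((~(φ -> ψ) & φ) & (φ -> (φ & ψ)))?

φ -> ψ = min(1, 1 − 0.505 + 0.517) = min(1, 1.012) = 1.000
~(φ -> ψ) = 1 − 1.000 = 0.000
~(φ -> ψ) & φ = max(0, 0.000 + 0.505 − 1) = max(0, -0.495) = 0.000
φ & ψ = max(0, 0.505 + 0.517 − 1) = max(0, 0.022) = 0.022
φ -> (φ & ψ) = min(1, 1 − 0.505 + 0.022) = min(1, 0.517) = 0.517
(~(φ -> ψ) & φ) & (φ -> (φ & ψ)) = max(0, 0.000 + 0.517 − 1) = max(0, -0.483) = 0.000
~((~(φ -> ψ) & φ) & (φ -> (φ & ψ))) = 1 − 0.000 = 1.000

1.000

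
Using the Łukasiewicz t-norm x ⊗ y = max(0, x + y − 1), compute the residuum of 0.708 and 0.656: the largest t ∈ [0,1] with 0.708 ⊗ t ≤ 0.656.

The residuum of the Łukasiewicz t-norm gives the supremum: min(1, 1 − 0.708 + 0.656).
1 − 0.708 + 0.656 = 0.948, so t = min(1, 0.948) = 0.948.
Check: 0.708 ⊗ 0.948 = max(0, 0.656) = 0.656 ≤ 0.656.

0.948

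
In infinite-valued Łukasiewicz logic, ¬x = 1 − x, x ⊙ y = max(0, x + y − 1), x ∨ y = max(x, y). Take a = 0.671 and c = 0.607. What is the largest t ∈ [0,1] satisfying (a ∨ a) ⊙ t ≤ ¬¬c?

a ∨ a = max(0.671, 0.671) = 0.671
So the left factor is a ∨ a = 0.671.
¬c = 1 − 0.607 = 0.393
¬¬c = 1 − 0.393 = 0.607
So the right-hand bound is ¬¬c = 0.607.
The residuum of the Łukasiewicz t-norm gives the supremum: min(1, 1 − 0.671 + 0.607).
1 − 0.671 + 0.607 = 0.936, so t = min(1, 0.936) = 0.936.
Check: 0.671 ⊙ 0.936 = max(0, 0.607) = 0.607 ≤ 0.607.

0.936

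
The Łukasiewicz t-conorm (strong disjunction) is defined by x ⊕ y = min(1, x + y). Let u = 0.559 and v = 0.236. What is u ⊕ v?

0.795

u ⊕ v = min(1, 0.559 + 0.236) = min(1, 0.795) = 0.795
For comparison, the Gödel t-conorm max(x, y) would give 0.559.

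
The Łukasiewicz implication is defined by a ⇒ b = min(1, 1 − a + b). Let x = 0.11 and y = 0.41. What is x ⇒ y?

x ⇒ y = min(1, 1 − 0.11 + 0.41) = min(1, 1.30) = 1.00
For comparison, the Gödel implication (1 if a ≤ b else b) would give 1.00.

1.00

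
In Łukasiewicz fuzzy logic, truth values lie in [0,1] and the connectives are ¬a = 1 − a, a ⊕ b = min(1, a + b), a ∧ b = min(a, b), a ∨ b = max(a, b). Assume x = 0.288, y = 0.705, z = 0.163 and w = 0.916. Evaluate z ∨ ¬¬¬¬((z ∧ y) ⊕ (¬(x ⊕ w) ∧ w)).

z ∧ y = min(0.163, 0.705) = 0.163
x ⊕ w = min(1, 0.288 + 0.916) = min(1, 1.204) = 1.000
¬(x ⊕ w) = 1 − 1.000 = 0.000
¬(x ⊕ w) ∧ w = min(0.000, 0.916) = 0.000
(z ∧ y) ⊕ (¬(x ⊕ w) ∧ w) = min(1, 0.163 + 0.000) = min(1, 0.163) = 0.163
¬((z ∧ y) ⊕ (¬(x ⊕ w) ∧ w)) = 1 − 0.163 = 0.837
¬¬((z ∧ y) ⊕ (¬(x ⊕ w) ∧ w)) = 1 − 0.837 = 0.163
¬¬¬((z ∧ y) ⊕ (¬(x ⊕ w) ∧ w)) = 1 − 0.163 = 0.837
¬¬¬¬((z ∧ y) ⊕ (¬(x ⊕ w) ∧ w)) = 1 − 0.837 = 0.163
z ∨ ¬¬¬¬((z ∧ y) ⊕ (¬(x ⊕ w) ∧ w)) = max(0.163, 0.163) = 0.163

0.163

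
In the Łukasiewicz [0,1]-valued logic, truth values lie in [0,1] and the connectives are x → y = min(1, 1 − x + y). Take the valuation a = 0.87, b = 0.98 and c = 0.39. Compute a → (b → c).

0.54

b → c = min(1, 1 − 0.98 + 0.39) = min(1, 0.41) = 0.41
a → (b → c) = min(1, 1 − 0.87 + 0.41) = min(1, 0.54) = 0.54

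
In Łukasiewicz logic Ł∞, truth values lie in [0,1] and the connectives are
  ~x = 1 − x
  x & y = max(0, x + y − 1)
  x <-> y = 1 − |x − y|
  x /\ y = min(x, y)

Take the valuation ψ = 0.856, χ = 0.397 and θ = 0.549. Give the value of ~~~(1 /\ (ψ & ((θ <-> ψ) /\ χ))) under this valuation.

0.747

θ <-> ψ = 1 − |0.549 − 0.856| = 1 − 0.307 = 0.693
(θ <-> ψ) /\ χ = min(0.693, 0.397) = 0.397
ψ & ((θ <-> ψ) /\ χ) = max(0, 0.856 + 0.397 − 1) = max(0, 0.253) = 0.253
1 /\ (ψ & ((θ <-> ψ) /\ χ)) = min(1.000, 0.253) = 0.253
~(1 /\ (ψ & ((θ <-> ψ) /\ χ))) = 1 − 0.253 = 0.747
~~(1 /\ (ψ & ((θ <-> ψ) /\ χ))) = 1 − 0.747 = 0.253
~~~(1 /\ (ψ & ((θ <-> ψ) /\ χ))) = 1 − 0.253 = 0.747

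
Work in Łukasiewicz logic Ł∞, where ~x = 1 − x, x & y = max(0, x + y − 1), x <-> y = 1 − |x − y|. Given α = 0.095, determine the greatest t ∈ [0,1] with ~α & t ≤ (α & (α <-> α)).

0.190

~α = 1 − 0.095 = 0.905
So the left factor is ~α = 0.905.
α <-> α = 1 − |0.095 − 0.095| = 1 − 0.000 = 1.000
α & (α <-> α) = max(0, 0.095 + 1.000 − 1) = max(0, 0.095) = 0.095
So the right-hand bound is α & (α <-> α) = 0.095.
The residuum of the Łukasiewicz t-norm gives the supremum: min(1, 1 − 0.905 + 0.095).
1 − 0.905 + 0.095 = 0.190, so t = min(1, 0.190) = 0.190.
Check: 0.905 & 0.190 = max(0, 0.095) = 0.095 ≤ 0.095.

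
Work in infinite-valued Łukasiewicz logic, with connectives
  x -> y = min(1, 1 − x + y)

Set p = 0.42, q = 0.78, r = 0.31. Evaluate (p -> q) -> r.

p -> q = min(1, 1 − 0.42 + 0.78) = min(1, 1.36) = 1.00
(p -> q) -> r = min(1, 1 − 1.00 + 0.31) = min(1, 0.31) = 0.31

0.31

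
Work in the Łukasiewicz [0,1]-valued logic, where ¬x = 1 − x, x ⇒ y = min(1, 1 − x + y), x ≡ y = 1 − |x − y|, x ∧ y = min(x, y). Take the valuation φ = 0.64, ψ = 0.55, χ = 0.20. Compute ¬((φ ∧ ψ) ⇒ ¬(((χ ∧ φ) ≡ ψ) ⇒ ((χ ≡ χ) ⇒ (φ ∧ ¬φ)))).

0.26

φ ∧ ψ = min(0.64, 0.55) = 0.55
χ ∧ φ = min(0.20, 0.64) = 0.20
(χ ∧ φ) ≡ ψ = 1 − |0.20 − 0.55| = 1 − 0.35 = 0.65
χ ≡ χ = 1 − |0.20 − 0.20| = 1 − 0.00 = 1.00
¬φ = 1 − 0.64 = 0.36
φ ∧ ¬φ = min(0.64, 0.36) = 0.36
(χ ≡ χ) ⇒ (φ ∧ ¬φ) = min(1, 1 − 1.00 + 0.36) = min(1, 0.36) = 0.36
((χ ∧ φ) ≡ ψ) ⇒ ((χ ≡ χ) ⇒ (φ ∧ ¬φ)) = min(1, 1 − 0.65 + 0.36) = min(1, 0.71) = 0.71
¬(((χ ∧ φ) ≡ ψ) ⇒ ((χ ≡ χ) ⇒ (φ ∧ ¬φ))) = 1 − 0.71 = 0.29
(φ ∧ ψ) ⇒ ¬(((χ ∧ φ) ≡ ψ) ⇒ ((χ ≡ χ) ⇒ (φ ∧ ¬φ))) = min(1, 1 − 0.55 + 0.29) = min(1, 0.74) = 0.74
¬((φ ∧ ψ) ⇒ ¬(((χ ∧ φ) ≡ ψ) ⇒ ((χ ≡ χ) ⇒ (φ ∧ ¬φ)))) = 1 − 0.74 = 0.26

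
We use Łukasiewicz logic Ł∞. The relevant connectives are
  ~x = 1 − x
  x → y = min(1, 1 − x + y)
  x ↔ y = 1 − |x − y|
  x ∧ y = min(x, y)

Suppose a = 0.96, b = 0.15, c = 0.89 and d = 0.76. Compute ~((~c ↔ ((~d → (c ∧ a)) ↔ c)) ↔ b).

~c = 1 − 0.89 = 0.11
~d = 1 − 0.76 = 0.24
c ∧ a = min(0.89, 0.96) = 0.89
~d → (c ∧ a) = min(1, 1 − 0.24 + 0.89) = min(1, 1.65) = 1.00
(~d → (c ∧ a)) ↔ c = 1 − |1.00 − 0.89| = 1 − 0.11 = 0.89
~c ↔ ((~d → (c ∧ a)) ↔ c) = 1 − |0.11 − 0.89| = 1 − 0.78 = 0.22
(~c ↔ ((~d → (c ∧ a)) ↔ c)) ↔ b = 1 − |0.22 − 0.15| = 1 − 0.07 = 0.93
~((~c ↔ ((~d → (c ∧ a)) ↔ c)) ↔ b) = 1 − 0.93 = 0.07

0.07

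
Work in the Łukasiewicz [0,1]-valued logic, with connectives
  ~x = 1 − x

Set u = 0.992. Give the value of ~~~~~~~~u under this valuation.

0.992

~u = 1 − 0.992 = 0.008
~~u = 1 − 0.008 = 0.992
~~~u = 1 − 0.992 = 0.008
~~~~u = 1 − 0.008 = 0.992
~~~~~u = 1 − 0.992 = 0.008
~~~~~~u = 1 − 0.008 = 0.992
~~~~~~~u = 1 − 0.992 = 0.008
~~~~~~~~u = 1 − 0.008 = 0.992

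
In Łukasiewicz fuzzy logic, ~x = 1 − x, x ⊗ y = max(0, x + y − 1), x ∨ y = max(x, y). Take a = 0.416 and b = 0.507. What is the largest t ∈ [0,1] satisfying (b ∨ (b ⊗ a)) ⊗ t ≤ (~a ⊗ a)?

b ⊗ a = max(0, 0.507 + 0.416 − 1) = max(0, -0.077) = 0.000
b ∨ (b ⊗ a) = max(0.507, 0.000) = 0.507
So the left factor is b ∨ (b ⊗ a) = 0.507.
~a = 1 − 0.416 = 0.584
~a ⊗ a = max(0, 0.584 + 0.416 − 1) = max(0, 0.000) = 0.000
So the right-hand bound is ~a ⊗ a = 0.000.
The residuum of the Łukasiewicz t-norm gives the supremum: min(1, 1 − 0.507 + 0.000).
1 − 0.507 + 0.000 = 0.493, so t = min(1, 0.493) = 0.493.
Check: 0.507 ⊗ 0.493 = max(0, 0.000) = 0.000 ≤ 0.000.

0.493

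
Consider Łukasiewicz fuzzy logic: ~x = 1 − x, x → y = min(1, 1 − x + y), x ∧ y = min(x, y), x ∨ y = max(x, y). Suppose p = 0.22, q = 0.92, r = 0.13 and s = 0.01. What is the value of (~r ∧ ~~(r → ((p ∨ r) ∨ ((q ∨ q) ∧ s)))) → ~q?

0.21

~r = 1 − 0.13 = 0.87
p ∨ r = max(0.22, 0.13) = 0.22
q ∨ q = max(0.92, 0.92) = 0.92
(q ∨ q) ∧ s = min(0.92, 0.01) = 0.01
(p ∨ r) ∨ ((q ∨ q) ∧ s) = max(0.22, 0.01) = 0.22
r → ((p ∨ r) ∨ ((q ∨ q) ∧ s)) = min(1, 1 − 0.13 + 0.22) = min(1, 1.09) = 1.00
~(r → ((p ∨ r) ∨ ((q ∨ q) ∧ s))) = 1 − 1.00 = 0.00
~~(r → ((p ∨ r) ∨ ((q ∨ q) ∧ s))) = 1 − 0.00 = 1.00
~r ∧ ~~(r → ((p ∨ r) ∨ ((q ∨ q) ∧ s))) = min(0.87, 1.00) = 0.87
~q = 1 − 0.92 = 0.08
(~r ∧ ~~(r → ((p ∨ r) ∨ ((q ∨ q) ∧ s)))) → ~q = min(1, 1 − 0.87 + 0.08) = min(1, 0.21) = 0.21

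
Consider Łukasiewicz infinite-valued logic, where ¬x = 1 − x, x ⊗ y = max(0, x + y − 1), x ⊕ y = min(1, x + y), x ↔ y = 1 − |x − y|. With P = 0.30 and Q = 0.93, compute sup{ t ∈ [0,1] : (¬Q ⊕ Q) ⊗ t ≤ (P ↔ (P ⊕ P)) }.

¬Q = 1 − 0.93 = 0.07
¬Q ⊕ Q = min(1, 0.07 + 0.93) = min(1, 1.00) = 1.00
So the left factor is ¬Q ⊕ Q = 1.00.
P ⊕ P = min(1, 0.30 + 0.30) = min(1, 0.60) = 0.60
P ↔ (P ⊕ P) = 1 − |0.30 − 0.60| = 1 − 0.30 = 0.70
So the right-hand bound is P ↔ (P ⊕ P) = 0.70.
The residuum of the Łukasiewicz t-norm gives the supremum: min(1, 1 − 1.00 + 0.70).
1 − 1.00 + 0.70 = 0.70, so t = min(1, 0.70) = 0.70.
Check: 1.00 ⊗ 0.70 = max(0, 0.70) = 0.70 ≤ 0.70.

0.70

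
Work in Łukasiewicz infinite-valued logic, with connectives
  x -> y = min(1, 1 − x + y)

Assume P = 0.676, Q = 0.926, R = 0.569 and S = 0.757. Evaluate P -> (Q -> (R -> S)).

1.000

R -> S = min(1, 1 − 0.569 + 0.757) = min(1, 1.188) = 1.000
Q -> (R -> S) = min(1, 1 − 0.926 + 1.000) = min(1, 1.074) = 1.000
P -> (Q -> (R -> S)) = min(1, 1 − 0.676 + 1.000) = min(1, 1.324) = 1.000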